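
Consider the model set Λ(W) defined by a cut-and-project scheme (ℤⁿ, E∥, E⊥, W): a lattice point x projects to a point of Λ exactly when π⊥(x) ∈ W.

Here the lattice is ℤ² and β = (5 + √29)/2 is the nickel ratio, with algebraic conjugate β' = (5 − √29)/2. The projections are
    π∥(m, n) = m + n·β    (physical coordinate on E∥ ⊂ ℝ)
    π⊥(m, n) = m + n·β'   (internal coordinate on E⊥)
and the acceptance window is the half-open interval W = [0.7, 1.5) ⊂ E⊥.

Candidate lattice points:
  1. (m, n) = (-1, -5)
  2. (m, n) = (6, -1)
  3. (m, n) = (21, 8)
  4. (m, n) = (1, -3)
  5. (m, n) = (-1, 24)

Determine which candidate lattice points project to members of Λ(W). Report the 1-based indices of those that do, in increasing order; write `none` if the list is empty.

Numerically β ≈ 5.192582 and β' = −1/β ≈ -0.192582.
[1] lift (-1,-5): star map gives -0.037088; window check 0.7 ≤ -0.037088 < 1.5 is false → out
[2] lift (6,-1): star map gives 6.192582; window check 0.7 ≤ 6.192582 < 1.5 is false → out
[3] lift (21,8): star map gives 19.459341; window check 0.7 ≤ 19.459341 < 1.5 is false → out
[4] lift (1,-3): star map gives 1.577747; window check 0.7 ≤ 1.577747 < 1.5 is false → out
[5] lift (-1,24): star map gives -5.621978; window check 0.7 ≤ -5.621978 < 1.5 is false → out

none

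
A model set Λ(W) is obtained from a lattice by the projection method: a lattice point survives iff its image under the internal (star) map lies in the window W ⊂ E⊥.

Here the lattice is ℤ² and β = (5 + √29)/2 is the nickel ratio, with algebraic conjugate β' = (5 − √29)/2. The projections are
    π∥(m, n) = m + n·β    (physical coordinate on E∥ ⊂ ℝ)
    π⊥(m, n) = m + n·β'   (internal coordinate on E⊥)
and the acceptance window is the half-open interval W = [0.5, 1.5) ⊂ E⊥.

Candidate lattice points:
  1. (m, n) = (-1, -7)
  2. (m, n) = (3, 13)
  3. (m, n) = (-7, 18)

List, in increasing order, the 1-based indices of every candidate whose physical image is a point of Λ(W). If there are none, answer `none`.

none

Numerically β ≈ 5.19258 and β' = −1/β ≈ -0.19258.
candidate 1: (m,n)=(-1,-7) → π∥ = -1-7·β ≈ -37.34808, π⊥ = -1-7·β' ≈ 0.34808 ∉ [0.5, 1.5) ⇒ out
candidate 2: (m,n)=(3,13) → π∥ = 3+13·β ≈ 70.50357, π⊥ = 3+13·β' ≈ 0.49643 ∉ [0.5, 1.5) ⇒ out
candidate 3: (m,n)=(-7,18) → π∥ = -7+18·β ≈ 86.46648, π⊥ = -7+18·β' ≈ -10.46648 ∉ [0.5, 1.5) ⇒ out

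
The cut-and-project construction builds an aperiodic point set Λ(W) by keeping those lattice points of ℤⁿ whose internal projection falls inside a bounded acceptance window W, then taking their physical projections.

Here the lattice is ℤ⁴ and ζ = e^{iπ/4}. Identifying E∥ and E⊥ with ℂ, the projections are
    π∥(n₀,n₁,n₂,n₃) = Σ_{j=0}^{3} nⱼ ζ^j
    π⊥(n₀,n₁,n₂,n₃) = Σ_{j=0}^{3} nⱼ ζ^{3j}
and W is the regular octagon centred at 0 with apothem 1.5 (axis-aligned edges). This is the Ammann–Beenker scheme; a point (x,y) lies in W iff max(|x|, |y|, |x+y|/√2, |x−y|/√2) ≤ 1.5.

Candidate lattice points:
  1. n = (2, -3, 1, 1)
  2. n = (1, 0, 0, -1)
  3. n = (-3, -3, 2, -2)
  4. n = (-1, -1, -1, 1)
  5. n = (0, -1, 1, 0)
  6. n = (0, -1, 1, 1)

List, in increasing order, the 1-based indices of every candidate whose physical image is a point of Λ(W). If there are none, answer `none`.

With ζ = e^{iπ/4} the internal vectors are ζ^0,ζ^3,ζ^6,ζ^9.
candidate 1: n = (2, -3, 1, 1) → π⊥ ≈ (+4.82843, -2.41421); max(|x|,|y|,|x±y|/√2) = 5.12132 > 1.5 ⇒ ∉ W
candidate 2: n = (1, 0, 0, -1) → π⊥ ≈ (+0.29289, -0.70711); max(|x|,|y|,|x±y|/√2) = 0.70711 ≤ 1.5 ⇒ ∈ W
candidate 3: n = (-3, -3, 2, -2) → π⊥ ≈ (-2.29289, -5.53553); max(|x|,|y|,|x±y|/√2) = 5.53553 > 1.5 ⇒ ∉ W
candidate 4: n = (-1, -1, -1, 1) → π⊥ ≈ (+0.41421, +1.00000); max(|x|,|y|,|x±y|/√2) = 1.00000 ≤ 1.5 ⇒ ∈ W
candidate 5: n = (0, -1, 1, 0) → π⊥ ≈ (+0.70711, -1.70711); max(|x|,|y|,|x±y|/√2) = 1.70711 > 1.5 ⇒ ∉ W
candidate 6: n = (0, -1, 1, 1) → π⊥ ≈ (+1.41421, -1.00000); max(|x|,|y|,|x±y|/√2) = 1.70711 > 1.5 ⇒ ∉ W

2, 4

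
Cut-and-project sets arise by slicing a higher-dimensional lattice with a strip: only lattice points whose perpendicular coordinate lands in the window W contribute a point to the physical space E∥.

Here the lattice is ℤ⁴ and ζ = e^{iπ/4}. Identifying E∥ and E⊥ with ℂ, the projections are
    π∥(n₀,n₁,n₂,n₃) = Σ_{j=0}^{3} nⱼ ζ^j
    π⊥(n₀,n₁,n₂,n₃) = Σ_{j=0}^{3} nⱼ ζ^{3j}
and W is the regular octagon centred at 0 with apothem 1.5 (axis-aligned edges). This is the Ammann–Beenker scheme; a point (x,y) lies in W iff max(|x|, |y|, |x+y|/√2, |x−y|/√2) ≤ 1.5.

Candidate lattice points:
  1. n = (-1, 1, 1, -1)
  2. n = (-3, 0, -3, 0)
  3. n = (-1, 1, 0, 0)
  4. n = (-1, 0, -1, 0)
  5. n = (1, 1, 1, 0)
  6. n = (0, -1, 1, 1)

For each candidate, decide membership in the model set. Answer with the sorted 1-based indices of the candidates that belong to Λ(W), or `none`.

Internal map: ζ^{3j} for j=0..3 gives (1,0), (−√2/2,√2/2), (0,−1), (√2/2,√2/2).
#1 (-1, 1, 1, -1): internal (-2.4142, -1.0000); octagon support 2.4142 vs apothem 1.5 → ∉ W
#2 (-3, 0, -3, 0): internal (-3.0000, 3.0000); octagon support 4.2426 vs apothem 1.5 → ∉ W
#3 (-1, 1, 0, 0): internal (-1.7071, 0.7071); octagon support 1.7071 vs apothem 1.5 → ∉ W
#4 (-1, 0, -1, 0): internal (-1.0000, 1.0000); octagon support 1.4142 vs apothem 1.5 → ∈ W
#5 (1, 1, 1, 0): internal (0.2929, -0.2929); octagon support 0.4142 vs apothem 1.5 → ∈ W
#6 (0, -1, 1, 1): internal (1.4142, -1.0000); octagon support 1.7071 vs apothem 1.5 → ∉ W

4, 5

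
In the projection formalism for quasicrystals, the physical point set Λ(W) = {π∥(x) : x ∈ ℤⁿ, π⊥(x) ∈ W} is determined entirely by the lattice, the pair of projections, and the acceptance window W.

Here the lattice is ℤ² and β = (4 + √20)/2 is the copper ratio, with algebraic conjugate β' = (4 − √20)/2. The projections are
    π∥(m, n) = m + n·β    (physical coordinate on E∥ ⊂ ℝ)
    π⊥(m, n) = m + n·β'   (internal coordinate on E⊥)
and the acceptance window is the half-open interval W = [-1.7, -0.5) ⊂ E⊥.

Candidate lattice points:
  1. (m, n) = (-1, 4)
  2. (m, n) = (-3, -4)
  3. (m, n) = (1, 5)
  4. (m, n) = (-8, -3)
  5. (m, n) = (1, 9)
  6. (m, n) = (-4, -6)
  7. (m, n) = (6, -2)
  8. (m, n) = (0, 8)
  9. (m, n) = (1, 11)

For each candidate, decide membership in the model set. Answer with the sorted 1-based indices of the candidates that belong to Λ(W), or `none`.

5, 9

Compute β' = (4−√20)/2 = -0.2361, so π⊥(m,n) = m -0.2361·n.
[1] lift (-1,4): star map gives -1.9443; window check -1.7 ≤ -1.9443 < -0.5 is false → out
[2] lift (-3,-4): star map gives -2.0557; window check -1.7 ≤ -2.0557 < -0.5 is false → out
[3] lift (1,5): star map gives -0.1803; window check -1.7 ≤ -0.1803 < -0.5 is false → out
[4] lift (-8,-3): star map gives -7.2918; window check -1.7 ≤ -7.2918 < -0.5 is false → out
[5] lift (1,9): star map gives -1.1246; window check -1.7 ≤ -1.1246 < -0.5 is true → IN Λ
[6] lift (-4,-6): star map gives -2.5836; window check -1.7 ≤ -2.5836 < -0.5 is false → out
[7] lift (6,-2): star map gives 6.4721; window check -1.7 ≤ 6.4721 < -0.5 is false → out
[8] lift (0,8): star map gives -1.8885; window check -1.7 ≤ -1.8885 < -0.5 is false → out
[9] lift (1,11): star map gives -1.5967; window check -1.7 ≤ -1.5967 < -0.5 is true → IN Λ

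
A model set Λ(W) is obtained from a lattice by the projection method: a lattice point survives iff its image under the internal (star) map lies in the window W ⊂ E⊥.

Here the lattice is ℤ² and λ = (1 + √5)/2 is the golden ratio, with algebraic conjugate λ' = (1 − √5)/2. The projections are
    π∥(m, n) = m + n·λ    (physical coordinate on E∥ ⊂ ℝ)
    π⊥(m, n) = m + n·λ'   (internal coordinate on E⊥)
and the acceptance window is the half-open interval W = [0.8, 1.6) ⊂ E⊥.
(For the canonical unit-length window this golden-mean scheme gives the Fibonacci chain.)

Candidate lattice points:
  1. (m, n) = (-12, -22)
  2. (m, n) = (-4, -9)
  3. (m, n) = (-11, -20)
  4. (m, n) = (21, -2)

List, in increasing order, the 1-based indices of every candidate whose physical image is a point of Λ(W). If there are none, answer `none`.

λ' = (1−√5)/2 ≈ -0.61803.
candidate 1: (m,n)=(-12,-22) → π∥ = -12-22·λ ≈ -47.59675, π⊥ = -12-22·λ' ≈ 1.59675 ∈ [0.8, 1.6) ⇒ IN Λ
candidate 2: (m,n)=(-4,-9) → π∥ = -4-9·λ ≈ -18.56231, π⊥ = -4-9·λ' ≈ 1.56231 ∈ [0.8, 1.6) ⇒ IN Λ
candidate 3: (m,n)=(-11,-20) → π∥ = -11-20·λ ≈ -43.36068, π⊥ = -11-20·λ' ≈ 1.36068 ∈ [0.8, 1.6) ⇒ IN Λ
candidate 4: (m,n)=(21,-2) → π∥ = 21-2·λ ≈ 17.76393, π⊥ = 21-2·λ' ≈ 22.23607 ∉ [0.8, 1.6) ⇒ out

1, 2, 3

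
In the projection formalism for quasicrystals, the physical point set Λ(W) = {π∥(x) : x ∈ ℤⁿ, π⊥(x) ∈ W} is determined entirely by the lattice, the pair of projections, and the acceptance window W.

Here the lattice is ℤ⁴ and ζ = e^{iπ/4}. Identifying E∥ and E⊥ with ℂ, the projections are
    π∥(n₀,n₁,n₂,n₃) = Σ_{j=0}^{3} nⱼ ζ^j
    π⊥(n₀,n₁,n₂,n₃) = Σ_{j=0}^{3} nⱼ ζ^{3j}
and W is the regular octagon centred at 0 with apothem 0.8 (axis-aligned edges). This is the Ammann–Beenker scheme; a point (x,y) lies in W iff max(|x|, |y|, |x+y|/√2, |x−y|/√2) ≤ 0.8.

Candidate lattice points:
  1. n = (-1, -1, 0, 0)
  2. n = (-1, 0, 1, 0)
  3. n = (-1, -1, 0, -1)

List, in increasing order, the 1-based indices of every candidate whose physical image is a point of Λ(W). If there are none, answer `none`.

π⊥(n) = n₀ + n₁ζ³ + n₂ζ⁶ + n₃ζ⁹ where ζ = e^{iπ/4}.
candidate 1: n = (-1, -1, 0, 0) → π⊥ ≈ (-0.29289, -0.70711); max(|x|,|y|,|x±y|/√2) = 0.70711 ≤ 0.8 ⇒ ∈ W
candidate 2: n = (-1, 0, 1, 0) → π⊥ ≈ (-1.00000, -1.00000); max(|x|,|y|,|x±y|/√2) = 1.41421 > 0.8 ⇒ ∉ W
candidate 3: n = (-1, -1, 0, -1) → π⊥ ≈ (-1.00000, -1.41421); max(|x|,|y|,|x±y|/√2) = 1.70711 > 0.8 ⇒ ∉ W

1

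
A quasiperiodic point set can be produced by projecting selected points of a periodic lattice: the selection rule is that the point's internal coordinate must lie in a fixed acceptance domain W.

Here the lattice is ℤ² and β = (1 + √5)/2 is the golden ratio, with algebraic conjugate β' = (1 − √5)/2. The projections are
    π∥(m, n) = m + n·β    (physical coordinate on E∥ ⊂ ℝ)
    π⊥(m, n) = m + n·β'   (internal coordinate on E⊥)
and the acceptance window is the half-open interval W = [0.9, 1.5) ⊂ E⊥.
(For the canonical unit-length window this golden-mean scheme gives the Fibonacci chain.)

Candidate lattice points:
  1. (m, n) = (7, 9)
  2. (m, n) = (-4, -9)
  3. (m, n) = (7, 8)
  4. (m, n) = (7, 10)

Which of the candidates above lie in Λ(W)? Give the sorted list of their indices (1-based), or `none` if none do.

1

β' = (1−√5)/2 ≈ -0.618034.
#1 (7,9): internal coord 7 + (9)·β' = +1.437694; +1.437694 ∈ [0.9, 1.5) → IN Λ
#2 (-4,-9): internal coord -4 + (-9)·β' = +1.562306; +1.562306 ∉ [0.9, 1.5) → out
#3 (7,8): internal coord 7 + (8)·β' = +2.055728; +2.055728 ∉ [0.9, 1.5) → out
#4 (7,10): internal coord 7 + (10)·β' = +0.819660; +0.819660 ∉ [0.9, 1.5) → out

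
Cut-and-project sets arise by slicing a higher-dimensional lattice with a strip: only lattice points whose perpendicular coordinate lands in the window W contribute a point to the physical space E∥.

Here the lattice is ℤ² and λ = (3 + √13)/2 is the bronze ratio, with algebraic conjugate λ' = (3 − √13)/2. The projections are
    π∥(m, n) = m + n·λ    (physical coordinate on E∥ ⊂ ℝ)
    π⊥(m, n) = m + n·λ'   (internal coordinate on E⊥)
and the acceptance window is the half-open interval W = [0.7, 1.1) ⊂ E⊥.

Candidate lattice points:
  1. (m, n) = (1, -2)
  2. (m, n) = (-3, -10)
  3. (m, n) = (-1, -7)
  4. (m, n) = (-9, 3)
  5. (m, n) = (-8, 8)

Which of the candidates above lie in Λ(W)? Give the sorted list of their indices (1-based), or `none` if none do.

Compute λ' = (3−√13)/2 = -0.30278, so π⊥(m,n) = m -0.30278·n.
#1 (1,-2): internal coord 1 + (-2)·λ' = +1.60555; +1.60555 ∉ [0.7, 1.1) → out
#2 (-3,-10): internal coord -3 + (-10)·λ' = +0.02776; +0.02776 ∉ [0.7, 1.1) → out
#3 (-1,-7): internal coord -1 + (-7)·λ' = +1.11943; +1.11943 ∉ [0.7, 1.1) → out
#4 (-9,3): internal coord -9 + (3)·λ' = -9.90833; -9.90833 ∉ [0.7, 1.1) → out
#5 (-8,8): internal coord -8 + (8)·λ' = -10.42221; -10.42221 ∉ [0.7, 1.1) → out

none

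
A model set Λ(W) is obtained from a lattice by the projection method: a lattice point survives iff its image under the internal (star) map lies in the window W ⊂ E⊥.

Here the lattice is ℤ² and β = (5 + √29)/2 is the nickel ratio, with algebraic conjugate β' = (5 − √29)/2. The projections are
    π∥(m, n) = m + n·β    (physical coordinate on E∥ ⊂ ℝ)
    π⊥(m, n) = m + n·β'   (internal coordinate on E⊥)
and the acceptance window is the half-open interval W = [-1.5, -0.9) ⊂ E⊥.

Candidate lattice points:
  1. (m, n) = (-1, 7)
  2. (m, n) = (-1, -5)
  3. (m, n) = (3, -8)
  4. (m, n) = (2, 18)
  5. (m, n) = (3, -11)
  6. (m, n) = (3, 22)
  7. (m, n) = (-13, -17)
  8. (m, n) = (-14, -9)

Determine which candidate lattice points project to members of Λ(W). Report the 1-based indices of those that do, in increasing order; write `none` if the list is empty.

β' = (5−√29)/2 ≈ -0.19258.
#1 (-1,7): internal coord -1 + (7)·β' = -2.34808; -2.34808 ∉ [-1.5, -0.9) → out
#2 (-1,-5): internal coord -1 + (-5)·β' = -0.03709; -0.03709 ∉ [-1.5, -0.9) → out
#3 (3,-8): internal coord 3 + (-8)·β' = +4.54066; +4.54066 ∉ [-1.5, -0.9) → out
#4 (2,18): internal coord 2 + (18)·β' = -1.46648; -1.46648 ∈ [-1.5, -0.9) → IN Λ
#5 (3,-11): internal coord 3 + (-11)·β' = +5.11841; +5.11841 ∉ [-1.5, -0.9) → out
#6 (3,22): internal coord 3 + (22)·β' = -1.23681; -1.23681 ∈ [-1.5, -0.9) → IN Λ
#7 (-13,-17): internal coord -13 + (-17)·β' = -9.72610; -9.72610 ∉ [-1.5, -0.9) → out
#8 (-14,-9): internal coord -14 + (-9)·β' = -12.26676; -12.26676 ∉ [-1.5, -0.9) → out

4, 6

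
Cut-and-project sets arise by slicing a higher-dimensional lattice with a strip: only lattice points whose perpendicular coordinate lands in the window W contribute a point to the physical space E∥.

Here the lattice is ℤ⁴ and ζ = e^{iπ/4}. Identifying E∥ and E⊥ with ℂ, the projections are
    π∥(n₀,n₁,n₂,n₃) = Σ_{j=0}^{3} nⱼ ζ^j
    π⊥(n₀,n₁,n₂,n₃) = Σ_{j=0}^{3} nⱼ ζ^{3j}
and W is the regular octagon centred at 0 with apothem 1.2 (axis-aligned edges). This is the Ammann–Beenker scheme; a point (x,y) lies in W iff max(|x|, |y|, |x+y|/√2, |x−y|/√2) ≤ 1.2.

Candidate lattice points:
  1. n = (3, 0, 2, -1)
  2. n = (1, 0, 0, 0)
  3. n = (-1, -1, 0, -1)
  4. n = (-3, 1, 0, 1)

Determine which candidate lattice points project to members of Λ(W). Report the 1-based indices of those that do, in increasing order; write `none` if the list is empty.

2

With ζ = e^{iπ/4} the internal vectors are ζ^0,ζ^3,ζ^6,ζ^9.
candidate 1: n = (3, 0, 2, -1) → π⊥ ≈ (+2.29289, -2.70711); max(|x|,|y|,|x±y|/√2) = 3.53553 > 1.2 ⇒ ∉ W
candidate 2: n = (1, 0, 0, 0) → π⊥ ≈ (+1.00000, +0.00000); max(|x|,|y|,|x±y|/√2) = 1.00000 ≤ 1.2 ⇒ ∈ W
candidate 3: n = (-1, -1, 0, -1) → π⊥ ≈ (-1.00000, -1.41421); max(|x|,|y|,|x±y|/√2) = 1.70711 > 1.2 ⇒ ∉ W
candidate 4: n = (-3, 1, 0, 1) → π⊥ ≈ (-3.00000, +1.41421); max(|x|,|y|,|x±y|/√2) = 3.12132 > 1.2 ⇒ ∉ W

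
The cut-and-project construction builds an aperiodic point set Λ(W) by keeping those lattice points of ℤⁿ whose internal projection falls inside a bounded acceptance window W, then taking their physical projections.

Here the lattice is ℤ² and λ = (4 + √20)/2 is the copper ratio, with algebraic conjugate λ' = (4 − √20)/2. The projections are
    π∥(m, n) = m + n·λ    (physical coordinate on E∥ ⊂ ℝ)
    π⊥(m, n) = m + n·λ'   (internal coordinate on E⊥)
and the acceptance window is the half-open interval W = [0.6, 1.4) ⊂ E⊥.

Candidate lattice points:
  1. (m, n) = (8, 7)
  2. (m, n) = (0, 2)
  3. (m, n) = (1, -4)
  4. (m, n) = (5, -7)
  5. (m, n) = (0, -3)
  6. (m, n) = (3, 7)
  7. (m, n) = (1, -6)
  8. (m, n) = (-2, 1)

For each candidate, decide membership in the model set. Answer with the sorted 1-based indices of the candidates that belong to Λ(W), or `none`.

5, 6

λ' = (4−√20)/2 ≈ -0.23607.
#1 (8,7): internal coord 8 + (7)·λ' = +6.34752; +6.34752 ∉ [0.6, 1.4) → out
#2 (0,2): internal coord 0 + (2)·λ' = -0.47214; -0.47214 ∉ [0.6, 1.4) → out
#3 (1,-4): internal coord 1 + (-4)·λ' = +1.94427; +1.94427 ∉ [0.6, 1.4) → out
#4 (5,-7): internal coord 5 + (-7)·λ' = +6.65248; +6.65248 ∉ [0.6, 1.4) → out
#5 (0,-3): internal coord 0 + (-3)·λ' = +0.70820; +0.70820 ∈ [0.6, 1.4) → IN Λ
#6 (3,7): internal coord 3 + (7)·λ' = +1.34752; +1.34752 ∈ [0.6, 1.4) → IN Λ
#7 (1,-6): internal coord 1 + (-6)·λ' = +2.41641; +2.41641 ∉ [0.6, 1.4) → out
#8 (-2,1): internal coord -2 + (1)·λ' = -2.23607; -2.23607 ∉ [0.6, 1.4) → out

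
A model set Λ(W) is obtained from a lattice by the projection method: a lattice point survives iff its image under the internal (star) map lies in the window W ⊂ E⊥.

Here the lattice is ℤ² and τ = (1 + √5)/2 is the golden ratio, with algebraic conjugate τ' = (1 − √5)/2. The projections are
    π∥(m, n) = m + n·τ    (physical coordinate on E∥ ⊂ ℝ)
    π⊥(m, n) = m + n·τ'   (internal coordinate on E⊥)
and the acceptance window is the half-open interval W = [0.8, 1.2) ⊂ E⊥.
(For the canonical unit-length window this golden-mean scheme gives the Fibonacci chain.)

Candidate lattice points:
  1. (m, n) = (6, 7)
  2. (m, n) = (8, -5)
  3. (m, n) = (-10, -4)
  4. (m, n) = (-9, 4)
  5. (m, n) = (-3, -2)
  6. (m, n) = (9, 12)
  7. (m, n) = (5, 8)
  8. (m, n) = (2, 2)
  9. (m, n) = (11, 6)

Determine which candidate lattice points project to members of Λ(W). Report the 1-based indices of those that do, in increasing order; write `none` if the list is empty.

Compute τ' = (1−√5)/2 = -0.61803, so π⊥(m,n) = m -0.61803·n.
[1] lift (6,7): star map gives 1.67376; window check 0.8 ≤ 1.67376 < 1.2 is false → out
[2] lift (8,-5): star map gives 11.09017; window check 0.8 ≤ 11.09017 < 1.2 is false → out
[3] lift (-10,-4): star map gives -7.52786; window check 0.8 ≤ -7.52786 < 1.2 is false → out
[4] lift (-9,4): star map gives -11.47214; window check 0.8 ≤ -11.47214 < 1.2 is false → out
[5] lift (-3,-2): star map gives -1.76393; window check 0.8 ≤ -1.76393 < 1.2 is false → out
[6] lift (9,12): star map gives 1.58359; window check 0.8 ≤ 1.58359 < 1.2 is false → out
[7] lift (5,8): star map gives 0.05573; window check 0.8 ≤ 0.05573 < 1.2 is false → out
[8] lift (2,2): star map gives 0.76393; window check 0.8 ≤ 0.76393 < 1.2 is false → out
[9] lift (11,6): star map gives 7.29180; window check 0.8 ≤ 7.29180 < 1.2 is false → out

none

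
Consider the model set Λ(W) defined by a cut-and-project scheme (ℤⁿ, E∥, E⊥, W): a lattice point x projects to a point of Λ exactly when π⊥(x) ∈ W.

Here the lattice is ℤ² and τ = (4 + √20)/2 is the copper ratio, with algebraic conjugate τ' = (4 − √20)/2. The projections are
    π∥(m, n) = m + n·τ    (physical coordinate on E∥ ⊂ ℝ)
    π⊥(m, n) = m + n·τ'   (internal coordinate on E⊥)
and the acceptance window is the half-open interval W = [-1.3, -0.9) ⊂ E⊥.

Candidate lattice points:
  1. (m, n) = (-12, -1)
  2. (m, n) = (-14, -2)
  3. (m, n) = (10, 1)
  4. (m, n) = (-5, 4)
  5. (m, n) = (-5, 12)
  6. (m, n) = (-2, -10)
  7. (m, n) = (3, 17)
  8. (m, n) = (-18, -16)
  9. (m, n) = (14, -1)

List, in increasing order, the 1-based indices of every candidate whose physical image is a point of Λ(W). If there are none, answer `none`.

Compute τ' = (4−√20)/2 = -0.2361, so π⊥(m,n) = m -0.2361·n.
#1 (-12,-1): internal coord -12 + (-1)·τ' = -11.7639; -11.7639 ∉ [-1.3, -0.9) → out
#2 (-14,-2): internal coord -14 + (-2)·τ' = -13.5279; -13.5279 ∉ [-1.3, -0.9) → out
#3 (10,1): internal coord 10 + (1)·τ' = +9.7639; +9.7639 ∉ [-1.3, -0.9) → out
#4 (-5,4): internal coord -5 + (4)·τ' = -5.9443; -5.9443 ∉ [-1.3, -0.9) → out
#5 (-5,12): internal coord -5 + (12)·τ' = -7.8328; -7.8328 ∉ [-1.3, -0.9) → out
#6 (-2,-10): internal coord -2 + (-10)·τ' = +0.3607; +0.3607 ∉ [-1.3, -0.9) → out
#7 (3,17): internal coord 3 + (17)·τ' = -1.0132; -1.0132 ∈ [-1.3, -0.9) → IN Λ
#8 (-18,-16): internal coord -18 + (-16)·τ' = -14.2229; -14.2229 ∉ [-1.3, -0.9) → out
#9 (14,-1): internal coord 14 + (-1)·τ' = +14.2361; +14.2361 ∉ [-1.3, -0.9) → out

7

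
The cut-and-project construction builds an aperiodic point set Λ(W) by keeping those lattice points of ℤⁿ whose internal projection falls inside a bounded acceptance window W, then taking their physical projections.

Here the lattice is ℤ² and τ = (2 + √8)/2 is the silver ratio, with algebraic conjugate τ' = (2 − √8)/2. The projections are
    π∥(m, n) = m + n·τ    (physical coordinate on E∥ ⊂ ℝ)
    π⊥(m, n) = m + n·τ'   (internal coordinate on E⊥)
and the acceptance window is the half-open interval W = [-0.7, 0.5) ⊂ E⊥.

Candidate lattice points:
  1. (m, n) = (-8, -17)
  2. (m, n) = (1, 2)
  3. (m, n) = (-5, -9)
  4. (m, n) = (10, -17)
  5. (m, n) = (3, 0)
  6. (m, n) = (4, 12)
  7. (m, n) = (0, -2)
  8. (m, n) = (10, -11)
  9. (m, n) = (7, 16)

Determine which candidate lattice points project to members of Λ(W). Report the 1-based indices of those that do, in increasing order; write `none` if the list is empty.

2, 9

Compute τ' = (2−√8)/2 = -0.4142, so π⊥(m,n) = m -0.4142·n.
candidate 1: (m,n)=(-8,-17) → π∥ = -8-17·τ ≈ -49.0416, π⊥ = -8-17·τ' ≈ -0.9584 ∉ [-0.7, 0.5) ⇒ out
candidate 2: (m,n)=(1,2) → π∥ = 1+2·τ ≈ 5.8284, π⊥ = 1+2·τ' ≈ 0.1716 ∈ [-0.7, 0.5) ⇒ IN Λ
candidate 3: (m,n)=(-5,-9) → π∥ = -5-9·τ ≈ -26.7279, π⊥ = -5-9·τ' ≈ -1.2721 ∉ [-0.7, 0.5) ⇒ out
candidate 4: (m,n)=(10,-17) → π∥ = 10-17·τ ≈ -31.0416, π⊥ = 10-17·τ' ≈ 17.0416 ∉ [-0.7, 0.5) ⇒ out
candidate 5: (m,n)=(3,0) → π∥ = 3+0·τ ≈ 3.0000, π⊥ = 3+0·τ' ≈ 3.0000 ∉ [-0.7, 0.5) ⇒ out
candidate 6: (m,n)=(4,12) → π∥ = 4+12·τ ≈ 32.9706, π⊥ = 4+12·τ' ≈ -0.9706 ∉ [-0.7, 0.5) ⇒ out
candidate 7: (m,n)=(0,-2) → π∥ = 0-2·τ ≈ -4.8284, π⊥ = 0-2·τ' ≈ 0.8284 ∉ [-0.7, 0.5) ⇒ out
candidate 8: (m,n)=(10,-11) → π∥ = 10-11·τ ≈ -16.5563, π⊥ = 10-11·τ' ≈ 14.5563 ∉ [-0.7, 0.5) ⇒ out
candidate 9: (m,n)=(7,16) → π∥ = 7+16·τ ≈ 45.6274, π⊥ = 7+16·τ' ≈ 0.3726 ∈ [-0.7, 0.5) ⇒ IN Λ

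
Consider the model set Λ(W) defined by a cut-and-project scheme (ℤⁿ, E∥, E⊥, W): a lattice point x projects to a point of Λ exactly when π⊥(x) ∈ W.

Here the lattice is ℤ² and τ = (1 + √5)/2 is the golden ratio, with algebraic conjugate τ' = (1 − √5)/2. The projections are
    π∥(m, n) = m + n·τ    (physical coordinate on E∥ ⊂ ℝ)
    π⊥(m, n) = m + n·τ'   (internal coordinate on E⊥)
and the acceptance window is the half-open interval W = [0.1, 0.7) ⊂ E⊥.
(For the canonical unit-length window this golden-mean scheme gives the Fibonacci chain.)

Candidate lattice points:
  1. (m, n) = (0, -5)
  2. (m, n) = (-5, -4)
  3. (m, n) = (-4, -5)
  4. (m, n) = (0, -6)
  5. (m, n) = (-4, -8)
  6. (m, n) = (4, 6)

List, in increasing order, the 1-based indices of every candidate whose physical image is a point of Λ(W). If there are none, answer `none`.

6

Numerically τ ≈ 1.61803 and τ' = −1/τ ≈ -0.61803.
candidate 1: (m,n)=(0,-5) → π∥ = 0-5·τ ≈ -8.09017, π⊥ = 0-5·τ' ≈ 3.09017 ∉ [0.1, 0.7) ⇒ out
candidate 2: (m,n)=(-5,-4) → π∥ = -5-4·τ ≈ -11.47214, π⊥ = -5-4·τ' ≈ -2.52786 ∉ [0.1, 0.7) ⇒ out
candidate 3: (m,n)=(-4,-5) → π∥ = -4-5·τ ≈ -12.09017, π⊥ = -4-5·τ' ≈ -0.90983 ∉ [0.1, 0.7) ⇒ out
candidate 4: (m,n)=(0,-6) → π∥ = 0-6·τ ≈ -9.70820, π⊥ = 0-6·τ' ≈ 3.70820 ∉ [0.1, 0.7) ⇒ out
candidate 5: (m,n)=(-4,-8) → π∥ = -4-8·τ ≈ -16.94427, π⊥ = -4-8·τ' ≈ 0.94427 ∉ [0.1, 0.7) ⇒ out
candidate 6: (m,n)=(4,6) → π∥ = 4+6·τ ≈ 13.70820, π⊥ = 4+6·τ' ≈ 0.29180 ∈ [0.1, 0.7) ⇒ IN Λ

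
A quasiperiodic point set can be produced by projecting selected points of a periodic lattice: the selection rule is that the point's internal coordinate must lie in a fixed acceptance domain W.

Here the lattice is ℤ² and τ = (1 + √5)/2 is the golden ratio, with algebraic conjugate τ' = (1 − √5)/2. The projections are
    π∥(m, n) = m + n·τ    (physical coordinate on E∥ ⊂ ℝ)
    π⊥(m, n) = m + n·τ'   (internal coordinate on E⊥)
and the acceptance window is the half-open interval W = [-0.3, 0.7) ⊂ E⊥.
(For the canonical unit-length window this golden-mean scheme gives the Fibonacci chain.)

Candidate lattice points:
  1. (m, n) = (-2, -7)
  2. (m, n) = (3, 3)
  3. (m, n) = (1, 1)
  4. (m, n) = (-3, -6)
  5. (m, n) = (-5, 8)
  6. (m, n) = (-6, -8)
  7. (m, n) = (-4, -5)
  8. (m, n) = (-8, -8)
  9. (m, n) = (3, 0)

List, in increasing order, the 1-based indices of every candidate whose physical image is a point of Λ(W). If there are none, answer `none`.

τ' = (1−√5)/2 ≈ -0.6180.
[1] lift (-2,-7): star map gives 2.3262; window check -0.3 ≤ 2.3262 < 0.7 is false → out
[2] lift (3,3): star map gives 1.1459; window check -0.3 ≤ 1.1459 < 0.7 is false → out
[3] lift (1,1): star map gives 0.3820; window check -0.3 ≤ 0.3820 < 0.7 is true → IN Λ
[4] lift (-3,-6): star map gives 0.7082; window check -0.3 ≤ 0.7082 < 0.7 is false → out
[5] lift (-5,8): star map gives -9.9443; window check -0.3 ≤ -9.9443 < 0.7 is false → out
[6] lift (-6,-8): star map gives -1.0557; window check -0.3 ≤ -1.0557 < 0.7 is false → out
[7] lift (-4,-5): star map gives -0.9098; window check -0.3 ≤ -0.9098 < 0.7 is false → out
[8] lift (-8,-8): star map gives -3.0557; window check -0.3 ≤ -3.0557 < 0.7 is false → out
[9] lift (3,0): star map gives 3.0000; window check -0.3 ≤ 3.0000 < 0.7 is false → out

3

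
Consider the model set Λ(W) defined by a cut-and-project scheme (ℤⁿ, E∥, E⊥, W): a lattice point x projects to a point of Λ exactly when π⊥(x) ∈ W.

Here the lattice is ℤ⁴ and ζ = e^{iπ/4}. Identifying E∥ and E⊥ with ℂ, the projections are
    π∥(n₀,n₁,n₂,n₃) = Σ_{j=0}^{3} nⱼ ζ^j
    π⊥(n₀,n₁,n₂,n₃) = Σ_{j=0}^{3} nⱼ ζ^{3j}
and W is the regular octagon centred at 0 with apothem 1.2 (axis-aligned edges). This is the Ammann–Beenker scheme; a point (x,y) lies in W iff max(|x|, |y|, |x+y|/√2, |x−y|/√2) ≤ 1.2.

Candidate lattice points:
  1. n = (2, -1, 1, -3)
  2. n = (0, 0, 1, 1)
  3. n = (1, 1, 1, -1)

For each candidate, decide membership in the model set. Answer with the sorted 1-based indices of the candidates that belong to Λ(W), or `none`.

2, 3

With ζ = e^{iπ/4} the internal vectors are ζ^0,ζ^3,ζ^6,ζ^9.
#1 (2, -1, 1, -3): internal (0.58579, -3.82843); octagon support 3.82843 vs apothem 1.2 → ∉ W
#2 (0, 0, 1, 1): internal (0.70711, -0.29289); octagon support 0.70711 vs apothem 1.2 → ∈ W
#3 (1, 1, 1, -1): internal (-0.41421, -1.00000); octagon support 1.00000 vs apothem 1.2 → ∈ W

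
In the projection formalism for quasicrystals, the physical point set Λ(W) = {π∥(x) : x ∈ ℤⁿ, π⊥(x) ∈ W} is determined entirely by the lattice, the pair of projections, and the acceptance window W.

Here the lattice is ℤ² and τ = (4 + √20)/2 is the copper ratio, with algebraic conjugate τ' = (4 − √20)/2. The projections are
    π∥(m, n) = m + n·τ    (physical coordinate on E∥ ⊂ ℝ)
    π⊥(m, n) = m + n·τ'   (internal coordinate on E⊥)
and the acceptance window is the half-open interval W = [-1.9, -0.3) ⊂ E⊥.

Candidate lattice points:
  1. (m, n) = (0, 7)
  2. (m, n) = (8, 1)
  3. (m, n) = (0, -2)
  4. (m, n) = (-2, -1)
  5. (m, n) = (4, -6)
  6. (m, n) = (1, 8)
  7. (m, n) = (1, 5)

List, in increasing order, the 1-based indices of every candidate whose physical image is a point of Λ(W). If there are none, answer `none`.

1, 4, 6

Numerically τ ≈ 4.236068 and τ' = −1/τ ≈ -0.236068.
[1] lift (0,7): star map gives -1.652476; window check -1.9 ≤ -1.652476 < -0.3 is true → IN Λ
[2] lift (8,1): star map gives 7.763932; window check -1.9 ≤ 7.763932 < -0.3 is false → out
[3] lift (0,-2): star map gives 0.472136; window check -1.9 ≤ 0.472136 < -0.3 is false → out
[4] lift (-2,-1): star map gives -1.763932; window check -1.9 ≤ -1.763932 < -0.3 is true → IN Λ
[5] lift (4,-6): star map gives 5.416408; window check -1.9 ≤ 5.416408 < -0.3 is false → out
[6] lift (1,8): star map gives -0.888544; window check -1.9 ≤ -0.888544 < -0.3 is true → IN Λ
[7] lift (1,5): star map gives -0.180340; window check -1.9 ≤ -0.180340 < -0.3 is false → out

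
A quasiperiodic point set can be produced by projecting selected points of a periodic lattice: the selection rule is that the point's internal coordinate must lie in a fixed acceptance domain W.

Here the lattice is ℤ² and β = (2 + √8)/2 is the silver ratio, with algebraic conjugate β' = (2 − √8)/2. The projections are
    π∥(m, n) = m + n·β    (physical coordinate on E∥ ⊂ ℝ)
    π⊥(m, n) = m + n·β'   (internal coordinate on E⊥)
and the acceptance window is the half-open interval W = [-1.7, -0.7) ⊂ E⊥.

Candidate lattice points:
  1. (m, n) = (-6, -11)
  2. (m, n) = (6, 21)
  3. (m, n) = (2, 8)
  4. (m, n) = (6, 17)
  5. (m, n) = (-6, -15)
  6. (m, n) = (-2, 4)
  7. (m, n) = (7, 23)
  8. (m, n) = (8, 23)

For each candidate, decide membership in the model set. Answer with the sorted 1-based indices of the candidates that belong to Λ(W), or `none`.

Numerically β ≈ 2.414214 and β' = −1/β ≈ -0.414214.
#1 (-6,-11): internal coord -6 + (-11)·β' = -1.443651; -1.443651 ∈ [-1.7, -0.7) → IN Λ
#2 (6,21): internal coord 6 + (21)·β' = -2.698485; -2.698485 ∉ [-1.7, -0.7) → out
#3 (2,8): internal coord 2 + (8)·β' = -1.313708; -1.313708 ∈ [-1.7, -0.7) → IN Λ
#4 (6,17): internal coord 6 + (17)·β' = -1.041631; -1.041631 ∈ [-1.7, -0.7) → IN Λ
#5 (-6,-15): internal coord -6 + (-15)·β' = +0.213203; +0.213203 ∉ [-1.7, -0.7) → out
#6 (-2,4): internal coord -2 + (4)·β' = -3.656854; -3.656854 ∉ [-1.7, -0.7) → out
#7 (7,23): internal coord 7 + (23)·β' = -2.526912; -2.526912 ∉ [-1.7, -0.7) → out
#8 (8,23): internal coord 8 + (23)·β' = -1.526912; -1.526912 ∈ [-1.7, -0.7) → IN Λ

1, 3, 4, 8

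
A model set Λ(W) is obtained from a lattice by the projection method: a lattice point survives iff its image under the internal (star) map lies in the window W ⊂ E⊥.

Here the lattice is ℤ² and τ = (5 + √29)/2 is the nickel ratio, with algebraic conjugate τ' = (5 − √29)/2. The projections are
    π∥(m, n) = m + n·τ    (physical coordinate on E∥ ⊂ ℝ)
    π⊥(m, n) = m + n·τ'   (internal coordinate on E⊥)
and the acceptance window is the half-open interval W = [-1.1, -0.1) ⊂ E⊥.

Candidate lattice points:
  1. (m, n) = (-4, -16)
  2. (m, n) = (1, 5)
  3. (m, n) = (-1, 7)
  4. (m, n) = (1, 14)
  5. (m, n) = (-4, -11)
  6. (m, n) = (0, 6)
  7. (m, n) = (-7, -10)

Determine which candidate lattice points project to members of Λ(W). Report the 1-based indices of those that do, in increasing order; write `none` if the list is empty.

Compute τ' = (5−√29)/2 = -0.192582, so π⊥(m,n) = m -0.192582·n.
[1] lift (-4,-16): star map gives -0.918682; window check -1.1 ≤ -0.918682 < -0.1 is true → IN Λ
[2] lift (1,5): star map gives 0.037088; window check -1.1 ≤ 0.037088 < -0.1 is false → out
[3] lift (-1,7): star map gives -2.348077; window check -1.1 ≤ -2.348077 < -0.1 is false → out
[4] lift (1,14): star map gives -1.696154; window check -1.1 ≤ -1.696154 < -0.1 is false → out
[5] lift (-4,-11): star map gives -1.881594; window check -1.1 ≤ -1.881594 < -0.1 is false → out
[6] lift (0,6): star map gives -1.155494; window check -1.1 ≤ -1.155494 < -0.1 is false → out
[7] lift (-7,-10): star map gives -5.074176; window check -1.1 ≤ -5.074176 < -0.1 is false → out

1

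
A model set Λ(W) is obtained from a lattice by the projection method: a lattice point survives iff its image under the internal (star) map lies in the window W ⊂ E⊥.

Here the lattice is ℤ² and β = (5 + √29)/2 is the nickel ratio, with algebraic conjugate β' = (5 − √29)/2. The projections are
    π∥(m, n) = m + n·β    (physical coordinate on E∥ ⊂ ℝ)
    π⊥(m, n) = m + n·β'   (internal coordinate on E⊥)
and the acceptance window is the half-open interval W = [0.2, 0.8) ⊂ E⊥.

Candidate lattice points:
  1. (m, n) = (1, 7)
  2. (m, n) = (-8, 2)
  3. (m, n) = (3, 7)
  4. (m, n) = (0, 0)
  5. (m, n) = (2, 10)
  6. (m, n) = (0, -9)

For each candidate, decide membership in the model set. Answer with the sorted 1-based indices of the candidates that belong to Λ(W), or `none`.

β' = (5−√29)/2 ≈ -0.192582.
#1 (1,7): internal coord 1 + (7)·β' = -0.348077; -0.348077 ∉ [0.2, 0.8) → out
#2 (-8,2): internal coord -8 + (2)·β' = -8.385165; -8.385165 ∉ [0.2, 0.8) → out
#3 (3,7): internal coord 3 + (7)·β' = +1.651923; +1.651923 ∉ [0.2, 0.8) → out
#4 (0,0): internal coord 0 + (0)·β' = +0.000000; +0.000000 ∉ [0.2, 0.8) → out
#5 (2,10): internal coord 2 + (10)·β' = +0.074176; +0.074176 ∉ [0.2, 0.8) → out
#6 (0,-9): internal coord 0 + (-9)·β' = +1.733242; +1.733242 ∉ [0.2, 0.8) → out

none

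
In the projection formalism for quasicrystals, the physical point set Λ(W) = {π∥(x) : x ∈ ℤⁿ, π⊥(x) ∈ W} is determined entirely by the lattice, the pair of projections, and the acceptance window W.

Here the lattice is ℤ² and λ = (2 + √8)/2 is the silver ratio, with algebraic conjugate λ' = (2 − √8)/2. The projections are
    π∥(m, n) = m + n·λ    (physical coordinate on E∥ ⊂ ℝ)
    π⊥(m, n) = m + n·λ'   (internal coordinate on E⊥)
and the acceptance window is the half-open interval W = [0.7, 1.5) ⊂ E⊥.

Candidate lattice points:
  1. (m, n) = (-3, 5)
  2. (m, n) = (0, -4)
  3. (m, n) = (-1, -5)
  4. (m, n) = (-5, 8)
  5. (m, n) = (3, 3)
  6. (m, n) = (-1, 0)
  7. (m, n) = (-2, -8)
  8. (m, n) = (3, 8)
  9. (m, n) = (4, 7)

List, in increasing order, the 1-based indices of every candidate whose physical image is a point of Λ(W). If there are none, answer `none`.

Numerically λ ≈ 2.414214 and λ' = −1/λ ≈ -0.414214.
[1] lift (-3,5): star map gives -5.071068; window check 0.7 ≤ -5.071068 < 1.5 is false → out
[2] lift (0,-4): star map gives 1.656854; window check 0.7 ≤ 1.656854 < 1.5 is false → out
[3] lift (-1,-5): star map gives 1.071068; window check 0.7 ≤ 1.071068 < 1.5 is true → IN Λ
[4] lift (-5,8): star map gives -8.313708; window check 0.7 ≤ -8.313708 < 1.5 is false → out
[5] lift (3,3): star map gives 1.757359; window check 0.7 ≤ 1.757359 < 1.5 is false → out
[6] lift (-1,0): star map gives -1.000000; window check 0.7 ≤ -1.000000 < 1.5 is false → out
[7] lift (-2,-8): star map gives 1.313708; window check 0.7 ≤ 1.313708 < 1.5 is true → IN Λ
[8] lift (3,8): star map gives -0.313708; window check 0.7 ≤ -0.313708 < 1.5 is false → out
[9] lift (4,7): star map gives 1.100505; window check 0.7 ≤ 1.100505 < 1.5 is true → IN Λ

3, 7, 9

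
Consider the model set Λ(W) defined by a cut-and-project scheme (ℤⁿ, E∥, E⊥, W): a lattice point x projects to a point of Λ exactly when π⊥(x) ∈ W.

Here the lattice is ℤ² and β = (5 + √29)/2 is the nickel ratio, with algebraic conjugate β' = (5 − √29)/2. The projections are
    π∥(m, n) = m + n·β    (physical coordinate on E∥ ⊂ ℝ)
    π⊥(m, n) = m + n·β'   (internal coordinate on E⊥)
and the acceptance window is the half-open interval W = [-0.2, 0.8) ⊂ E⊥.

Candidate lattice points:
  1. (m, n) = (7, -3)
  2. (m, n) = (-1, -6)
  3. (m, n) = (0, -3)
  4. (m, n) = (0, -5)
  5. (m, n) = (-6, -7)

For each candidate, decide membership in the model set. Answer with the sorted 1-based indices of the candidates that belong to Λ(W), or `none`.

β' = (5−√29)/2 ≈ -0.1926.
candidate 1: (m,n)=(7,-3) → π∥ = 7-3·β ≈ -8.5777, π⊥ = 7-3·β' ≈ 7.5777 ∉ [-0.2, 0.8) ⇒ out
candidate 2: (m,n)=(-1,-6) → π∥ = -1-6·β ≈ -32.1555, π⊥ = -1-6·β' ≈ 0.1555 ∈ [-0.2, 0.8) ⇒ IN Λ
candidate 3: (m,n)=(0,-3) → π∥ = 0-3·β ≈ -15.5777, π⊥ = 0-3·β' ≈ 0.5777 ∈ [-0.2, 0.8) ⇒ IN Λ
candidate 4: (m,n)=(0,-5) → π∥ = 0-5·β ≈ -25.9629, π⊥ = 0-5·β' ≈ 0.9629 ∉ [-0.2, 0.8) ⇒ out
candidate 5: (m,n)=(-6,-7) → π∥ = -6-7·β ≈ -42.3481, π⊥ = -6-7·β' ≈ -4.6519 ∉ [-0.2, 0.8) ⇒ out

2, 3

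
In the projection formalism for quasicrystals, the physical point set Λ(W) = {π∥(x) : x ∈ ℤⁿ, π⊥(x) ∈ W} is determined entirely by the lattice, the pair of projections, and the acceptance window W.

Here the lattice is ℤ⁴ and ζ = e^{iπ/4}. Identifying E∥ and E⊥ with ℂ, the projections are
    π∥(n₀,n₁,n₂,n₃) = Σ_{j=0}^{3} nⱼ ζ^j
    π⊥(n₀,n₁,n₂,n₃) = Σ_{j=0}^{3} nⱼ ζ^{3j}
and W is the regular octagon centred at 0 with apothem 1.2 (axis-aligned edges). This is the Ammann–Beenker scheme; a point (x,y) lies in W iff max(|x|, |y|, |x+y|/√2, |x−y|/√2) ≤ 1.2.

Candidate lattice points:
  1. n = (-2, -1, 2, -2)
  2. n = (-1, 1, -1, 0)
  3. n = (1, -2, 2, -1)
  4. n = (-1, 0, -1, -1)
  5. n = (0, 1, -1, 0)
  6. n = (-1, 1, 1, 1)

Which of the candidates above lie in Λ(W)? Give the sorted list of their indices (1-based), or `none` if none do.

With ζ = e^{iπ/4} the internal vectors are ζ^0,ζ^3,ζ^6,ζ^9.
#1 (-2, -1, 2, -2): internal (-2.7071, -4.1213); octagon support 4.8284 vs apothem 1.2 → ∉ W
#2 (-1, 1, -1, 0): internal (-1.7071, 1.7071); octagon support 2.4142 vs apothem 1.2 → ∉ W
#3 (1, -2, 2, -1): internal (1.7071, -4.1213); octagon support 4.1213 vs apothem 1.2 → ∉ W
#4 (-1, 0, -1, -1): internal (-1.7071, 0.2929); octagon support 1.7071 vs apothem 1.2 → ∉ W
#5 (0, 1, -1, 0): internal (-0.7071, 1.7071); octagon support 1.7071 vs apothem 1.2 → ∉ W
#6 (-1, 1, 1, 1): internal (-1.0000, 0.4142); octagon support 1.0000 vs apothem 1.2 → ∈ W

6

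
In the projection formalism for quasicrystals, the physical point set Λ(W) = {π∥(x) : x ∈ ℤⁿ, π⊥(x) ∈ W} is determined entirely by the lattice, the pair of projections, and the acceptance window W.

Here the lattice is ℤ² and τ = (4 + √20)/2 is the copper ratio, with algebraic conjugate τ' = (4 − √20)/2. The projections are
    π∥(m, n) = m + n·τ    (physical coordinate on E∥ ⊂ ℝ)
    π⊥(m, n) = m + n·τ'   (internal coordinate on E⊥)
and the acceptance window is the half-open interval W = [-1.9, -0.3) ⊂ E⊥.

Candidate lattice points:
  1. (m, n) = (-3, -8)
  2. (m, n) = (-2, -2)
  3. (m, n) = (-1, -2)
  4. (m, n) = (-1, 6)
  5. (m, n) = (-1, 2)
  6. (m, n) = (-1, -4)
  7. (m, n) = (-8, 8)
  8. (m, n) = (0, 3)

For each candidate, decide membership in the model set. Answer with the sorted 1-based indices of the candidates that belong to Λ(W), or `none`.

1, 2, 3, 5, 8

τ' = (4−√20)/2 ≈ -0.2361.
[1] lift (-3,-8): star map gives -1.1115; window check -1.9 ≤ -1.1115 < -0.3 is true → IN Λ
[2] lift (-2,-2): star map gives -1.5279; window check -1.9 ≤ -1.5279 < -0.3 is true → IN Λ
[3] lift (-1,-2): star map gives -0.5279; window check -1.9 ≤ -0.5279 < -0.3 is true → IN Λ
[4] lift (-1,6): star map gives -2.4164; window check -1.9 ≤ -2.4164 < -0.3 is false → out
[5] lift (-1,2): star map gives -1.4721; window check -1.9 ≤ -1.4721 < -0.3 is true → IN Λ
[6] lift (-1,-4): star map gives -0.0557; window check -1.9 ≤ -0.0557 < -0.3 is false → out
[7] lift (-8,8): star map gives -9.8885; window check -1.9 ≤ -9.8885 < -0.3 is false → out
[8] lift (0,3): star map gives -0.7082; window check -1.9 ≤ -0.7082 < -0.3 is true → IN Λ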